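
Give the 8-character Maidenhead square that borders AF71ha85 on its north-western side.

Longitude extended square 8; −1 → 7.
Latitude extended square 5; +1 → 6.

AF71ha76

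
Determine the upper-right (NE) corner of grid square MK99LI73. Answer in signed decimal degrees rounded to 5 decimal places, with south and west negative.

19.35000, 78.98333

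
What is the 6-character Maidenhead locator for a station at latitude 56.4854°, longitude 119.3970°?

OO96ql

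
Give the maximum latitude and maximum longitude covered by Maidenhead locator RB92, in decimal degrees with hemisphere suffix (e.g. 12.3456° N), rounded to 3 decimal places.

Field R=17, B=1: +17·20° lon, +1·10° lat → SW at lon 160°, lat -80°.
Square 9, 2: +9·2° lon, +2·1° lat → SW at lon 178°, lat -78°.
Cell spans 2° lon × 1° lat. NE corner is SW corner plus one full cell.
latitude 77.000° S, longitude 180.000° E.

77.000° S, 180.000° E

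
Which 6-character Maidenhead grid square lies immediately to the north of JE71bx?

Latitude subsquare x = 23; +1 → 24, wraps to 0 = a, carry into square.
Latitude square 1; +1 → 2.
The longitude characters are unchanged.

JE72ba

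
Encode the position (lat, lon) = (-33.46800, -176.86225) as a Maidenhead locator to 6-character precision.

AF16nm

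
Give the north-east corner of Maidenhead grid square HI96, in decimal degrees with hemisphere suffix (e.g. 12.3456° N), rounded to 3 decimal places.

Field H=7, I=8: +7·20° lon, +8·10° lat → SW at lon -40°, lat -10°.
Square 9, 6: +9·2° lon, +6·1° lat → SW at lon -22°, lat -4°.
Cell spans 2° lon × 1° lat. NE corner is SW corner plus one full cell.
latitude 3.000° S, longitude 20.000° W.

3.000° S, 20.000° W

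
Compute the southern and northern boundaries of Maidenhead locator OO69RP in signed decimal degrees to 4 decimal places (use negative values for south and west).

59.6250, 59.6667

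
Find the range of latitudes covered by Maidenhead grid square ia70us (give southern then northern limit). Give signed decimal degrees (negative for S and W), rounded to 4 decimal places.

-89.2500, -89.2083

Field I=8, A=0: +8·20° lon, +0·10° lat → SW at lon -20°, lat -90°.
Square 7, 0: +7·2° lon, +0·1° lat → SW at lon -6°, lat -90°.
Subsquare u=20, s=18: +20·0.0833333° lon, +18·0.0416667° lat → SW at lon -4.33333°, lat -89.25°.
Cell spans 0.0833333° lon × 0.0416667° lat.
south -89.2500, north -89.2083.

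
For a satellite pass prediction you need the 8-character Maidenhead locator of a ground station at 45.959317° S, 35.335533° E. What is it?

KE74qa09

Offset from 180°W / 90°S: lon 215.33553°, lat 44.04068°.
Field: 215.33553/20 → 10 → K, 44.04068/10 → 4 → E; chars KE.
Square: 15.33553/2 → 7, 4.04068/1 → 4; chars 74.
Subsquare: 1.33553/0.0833333 → 16 → q, 0.04068/0.0416667 → 0 → a; chars qa.
Extended square: 0.00220/0.00833333 → 0, 0.04068/0.00416667 → 9; chars 09.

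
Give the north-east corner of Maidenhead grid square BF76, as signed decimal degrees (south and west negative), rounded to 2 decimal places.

-33.00, -144.00

Field B=1, F=5: +1·20° lon, +5·10° lat → SW at lon -160°, lat -40°.
Square 7, 6: +7·2° lon, +6·1° lat → SW at lon -146°, lat -34°.
Cell spans 2° lon × 1° lat. NE corner is SW corner plus one full cell.
latitude -33.00, longitude -144.00.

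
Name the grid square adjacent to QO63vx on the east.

Longitude subsquare v = 21; +1 → 22 = w.
The latitude characters are unchanged.

QO63wx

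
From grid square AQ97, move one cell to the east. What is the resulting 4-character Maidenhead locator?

Longitude square 9; +1 → 10, wraps to 0, carry into field.
Longitude field A = 0; +1 → 1 = B.
The latitude characters are unchanged.

BQ07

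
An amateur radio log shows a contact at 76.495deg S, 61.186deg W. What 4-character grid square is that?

Offset from 180°W / 90°S: lon 118.81°, lat 13.50°.
Field: lon ⌊118.81/20⌋ = 5 → F; lat ⌊13.50/10⌋ = 1 → B.
Square: lon ⌊18.81/2⌋ = 9; lat ⌊3.50/1⌋ = 3.

FB93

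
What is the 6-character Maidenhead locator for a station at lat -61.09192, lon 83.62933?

NC18tv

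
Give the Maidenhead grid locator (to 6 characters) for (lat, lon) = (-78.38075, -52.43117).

Offset from 180°W / 90°S: lon 127.5688°, lat 11.6192°.
Field: 127.5688/20 → 6 → G, 11.6192/10 → 1 → B; chars GB.
Square: 7.5688/2 → 3, 1.6192/1 → 1; chars 31.
Subsquare: 1.5688/0.0833333 → 18 → s, 0.6192/0.0416667 → 14 → o; chars so.

GB31so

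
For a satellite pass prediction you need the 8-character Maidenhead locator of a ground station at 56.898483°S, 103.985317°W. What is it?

Shift to the Maidenhead origin (180°W, 90°S): lon 76.01468, lat 33.10152.
Field: lon ⌊76.01468/20⌋ = 3 → D; lat ⌊33.10152/10⌋ = 3 → D.
Square: lon ⌊16.01468/2⌋ = 8; lat ⌊3.10152/1⌋ = 3.
Subsquare: lon ⌊0.01468/0.0833333⌋ = 0 → a; lat ⌊0.10152/0.0416667⌋ = 2 → c.
Extended square: lon ⌊0.01468/0.00833333⌋ = 1; lat ⌊0.01818/0.00416667⌋ = 4.

DD83ac14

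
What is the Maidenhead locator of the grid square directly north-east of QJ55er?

Longitude subsquare e = 4; +1 → 5 = f.
Latitude subsquare r = 17; +1 → 18 = s.

QJ55fs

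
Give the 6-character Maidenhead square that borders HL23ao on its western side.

Longitude subsquare a = 0; −1 → -1, wraps to 23 = x, carry into square.
Longitude square 2; −1 → 1.
The latitude characters are unchanged.

HL13xo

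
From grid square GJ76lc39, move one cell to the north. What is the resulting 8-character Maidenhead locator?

GJ76ld30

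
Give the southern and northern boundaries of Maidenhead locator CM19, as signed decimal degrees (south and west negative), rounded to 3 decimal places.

39.000, 40.000

Field C=2, M=12: +2·20° lon, +12·10° lat → SW at lon -140°, lat 30°.
Square 1, 9: +1·2° lon, +9·1° lat → SW at lon -138°, lat 39°.
Cell spans 2° lon × 1° lat.
south 39.000, north 40.000.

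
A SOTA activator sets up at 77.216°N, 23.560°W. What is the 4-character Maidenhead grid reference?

Shift to the Maidenhead origin (180°W, 90°S): lon 156.44, lat 167.22.
Field: lon ⌊156.44/20⌋ = 7 → H; lat ⌊167.22/10⌋ = 16 → Q.
Square: lon ⌊16.44/2⌋ = 8; lat ⌊7.22/1⌋ = 7.

HQ87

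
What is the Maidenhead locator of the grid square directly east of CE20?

Longitude square 2; +1 → 3.
The latitude characters are unchanged.

CE30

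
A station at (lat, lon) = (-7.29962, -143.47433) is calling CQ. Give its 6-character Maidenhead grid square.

BI82gq

Offset from 180°W / 90°S: lon 36.5257°, lat 82.7004°.
Field (20°×10°, letters A–R): 36.5257/20 → 1 → B, 82.7004/10 → 8 → I; chars BI.
Square (2°×1°, digits 0–9): 16.5257/2 → 8, 2.7004/1 → 2; chars 82.
Subsquare (5′×2.5′, letters a–x): 0.5257/0.0833333 → 6 → g, 0.7004/0.0416667 → 16 → q; chars gq.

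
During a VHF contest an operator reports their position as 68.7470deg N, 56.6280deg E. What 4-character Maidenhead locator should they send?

Offset from 180°W / 90°S: lon 236.63°, lat 158.75°.
Field (20°×10°, letters A–R): 236.63/20 → 11 → L, 158.75/10 → 15 → P; chars LP.
Square (2°×1°, digits 0–9): 16.63/2 → 8, 8.75/1 → 8; chars 88.

LP88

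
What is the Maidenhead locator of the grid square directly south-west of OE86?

OE75

Longitude square 8; −1 → 7.
Latitude square 6; −1 → 5.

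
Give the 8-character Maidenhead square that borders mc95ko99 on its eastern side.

MC95lo09

Longitude extended square 9; +1 → 10, wraps to 0, carry into subsquare.
Longitude subsquare k = 10; +1 → 11 = l.
The latitude characters are unchanged.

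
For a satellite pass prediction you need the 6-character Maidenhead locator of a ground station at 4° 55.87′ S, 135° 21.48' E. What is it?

PI75qb

Offset from 180°W / 90°S: lon 315.3580°, lat 85.0688°.
Field: 315.3580/20 → 15 → P, 85.0688/10 → 8 → I; chars PI.
Square: 15.3580/2 → 7, 5.0688/1 → 5; chars 75.
Subsquare: 1.3580/0.0833333 → 16 → q, 0.0688/0.0416667 → 1 → b; chars qb.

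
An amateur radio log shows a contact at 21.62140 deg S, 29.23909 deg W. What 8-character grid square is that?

HG58jj10

Offset from 180°W / 90°S: lon 150.76091°, lat 68.37860°.
Field: lon ⌊150.76091/20⌋ = 7 → H; lat ⌊68.37860/10⌋ = 6 → G.
Square: lon ⌊10.76091/2⌋ = 5; lat ⌊8.37860/1⌋ = 8.
Subsquare: lon ⌊0.76091/0.0833333⌋ = 9 → j; lat ⌊0.37860/0.0416667⌋ = 9 → j.
Extended square: lon ⌊0.01091/0.00833333⌋ = 1; lat ⌊0.00360/0.00416667⌋ = 0.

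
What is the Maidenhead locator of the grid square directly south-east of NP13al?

NP13bk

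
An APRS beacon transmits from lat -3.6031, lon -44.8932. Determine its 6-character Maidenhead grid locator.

GI76nj

Offset from 180°W / 90°S: lon 135.1068°, lat 86.3969°.
Field: lon ⌊135.1068/20⌋ = 6 → G; lat ⌊86.3969/10⌋ = 8 → I.
Square: lon ⌊15.1068/2⌋ = 7; lat ⌊6.3969/1⌋ = 6.
Subsquare: lon ⌊1.1068/0.0833333⌋ = 13 → n; lat ⌊0.3969/0.0416667⌋ = 9 → j.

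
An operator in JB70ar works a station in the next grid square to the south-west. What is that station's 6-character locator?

JB60xq

Longitude subsquare a = 0; −1 → -1, wraps to 23 = x, carry into square.
Longitude square 7; −1 → 6.
Latitude subsquare r = 17; −1 → 16 = q.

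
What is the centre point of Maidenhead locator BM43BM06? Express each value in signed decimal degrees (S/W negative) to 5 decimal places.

33.52708, -151.91250

Field B=1, M=12: +1·20° lon, +12·10° lat → SW at lon -160°, lat 30°.
Square 4, 3: +4·2° lon, +3·1° lat → SW at lon -152°, lat 33°.
Subsquare b=1, m=12: +1·0.0833333° lon, +12·0.0416667° lat → SW at lon -151.917°, lat 33.5°.
Extended square 0, 6: +0·0.00833333° lon, +6·0.00416667° lat → SW at lon -151.917°, lat 33.525°.
Cell spans 0.00833333° lon × 0.00416667° lat. Centre is SW corner plus half of each.
latitude 33.52708, longitude -151.91250.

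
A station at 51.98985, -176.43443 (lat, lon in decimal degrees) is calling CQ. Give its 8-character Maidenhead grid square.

AO11sx77

Shift to the Maidenhead origin (180°W, 90°S): lon 3.56557, lat 141.98985.
Field (20°×10°, letters A–R): 3.56557/20 → 0 → A, 141.98985/10 → 14 → O; chars AO.
Square (2°×1°, digits 0–9): 3.56557/2 → 1, 1.98985/1 → 1; chars 11.
Subsquare (5′×2.5′, letters a–x): 1.56557/0.0833333 → 18 → s, 0.98985/0.0416667 → 23 → x; chars sx.
Extended square (30″×15″, digits 0–9): 0.06557/0.00833333 → 7, 0.03152/0.00416667 → 7; chars 77.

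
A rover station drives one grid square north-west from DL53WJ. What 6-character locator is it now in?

DL53vk

Longitude subsquare w = 22; −1 → 21 = v.
Latitude subsquare j = 9; +1 → 10 = k.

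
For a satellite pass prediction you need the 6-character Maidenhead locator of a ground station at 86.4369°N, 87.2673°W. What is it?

Add 180° to longitude and 90° to latitude: 92.7327, 176.4369.
Field: 92.7327/20 → 4 → E, 176.4369/10 → 17 → R; chars ER.
Square: 12.7327/2 → 6, 6.4369/1 → 6; chars 66.
Subsquare: 0.7327/0.0833333 → 8 → i, 0.4369/0.0416667 → 10 → k; chars ik.

ER66ik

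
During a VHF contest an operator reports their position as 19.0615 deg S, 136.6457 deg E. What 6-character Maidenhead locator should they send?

Offset from 180°W / 90°S: lon 316.6457°, lat 70.9385°.
Field: 316.6457/20 → 15 → P, 70.9385/10 → 7 → H; chars PH.
Square: 16.6457/2 → 8, 0.9385/1 → 0; chars 80.
Subsquare: 0.6457/0.0833333 → 7 → h, 0.9385/0.0416667 → 22 → w; chars hw.

PH80hw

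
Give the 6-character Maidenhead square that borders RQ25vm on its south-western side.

Longitude subsquare v = 21; −1 → 20 = u.
Latitude subsquare m = 12; −1 → 11 = l.

RQ25ul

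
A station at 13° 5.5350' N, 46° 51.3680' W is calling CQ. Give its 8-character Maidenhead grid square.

GK63nc72

Add 180° to longitude and 90° to latitude: 133.14387, 103.09225.
Field: 133.14387/20 → 6 → G, 103.09225/10 → 10 → K; chars GK.
Square: 13.14387/2 → 6, 3.09225/1 → 3; chars 63.
Subsquare: 1.14387/0.0833333 → 13 → n, 0.09225/0.0416667 → 2 → c; chars nc.
Extended square: 0.06053/0.00833333 → 7, 0.00892/0.00416667 → 2; chars 72.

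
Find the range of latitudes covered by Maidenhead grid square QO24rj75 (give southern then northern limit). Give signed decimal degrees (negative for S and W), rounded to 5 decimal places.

54.39583, 54.40000

Field Q=16, O=14: +16·20° lon, +14·10° lat → SW at lon 140°, lat 50°.
Square 2, 4: +2·2° lon, +4·1° lat → SW at lon 144°, lat 54°.
Subsquare r=17, j=9: +17·0.0833333° lon, +9·0.0416667° lat → SW at lon 145.417°, lat 54.375°.
Extended square 7, 5: +7·0.00833333° lon, +5·0.00416667° lat → SW at lon 145.475°, lat 54.3958°.
Cell spans 0.00833333° lon × 0.00416667° lat.
south 54.39583, north 54.40000.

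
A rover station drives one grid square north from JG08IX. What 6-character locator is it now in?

Latitude subsquare x = 23; +1 → 24, wraps to 0 = a, carry into square.
Latitude square 8; +1 → 9.
The longitude characters are unchanged.

JG09ia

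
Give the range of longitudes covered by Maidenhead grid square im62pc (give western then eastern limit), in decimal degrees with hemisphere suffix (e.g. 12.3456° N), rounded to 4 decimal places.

6.7500° W, 6.6667° W

Field I=8, M=12: +8·20° lon, +12·10° lat → SW at lon -20°, lat 30°.
Square 6, 2: +6·2° lon, +2·1° lat → SW at lon -8°, lat 32°.
Subsquare p=15, c=2: +15·0.0833333° lon, +2·0.0416667° lat → SW at lon -6.75°, lat 32.0833°.
Cell spans 0.0833333° lon × 0.0416667° lat.
west 6.7500° W, east 6.6667° W.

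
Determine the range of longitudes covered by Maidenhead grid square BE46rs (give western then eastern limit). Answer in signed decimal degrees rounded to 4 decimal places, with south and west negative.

-150.5833, -150.5000

Field B=1, E=4: +1·20° lon, +4·10° lat → SW at lon -160°, lat -50°.
Square 4, 6: +4·2° lon, +6·1° lat → SW at lon -152°, lat -44°.
Subsquare r=17, s=18: +17·0.0833333° lon, +18·0.0416667° lat → SW at lon -150.583°, lat -43.25°.
Cell spans 0.0833333° lon × 0.0416667° lat.
west -150.5833, east -150.5000.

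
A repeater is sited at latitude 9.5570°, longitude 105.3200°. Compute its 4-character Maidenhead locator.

OJ29

Shift to the Maidenhead origin (180°W, 90°S): lon 285.32, lat 99.56.
Field (20°×10°, letters A–R): lon ⌊285.32/20⌋ = 14 → O; lat ⌊99.56/10⌋ = 9 → J.
Square (2°×1°, digits 0–9): lon ⌊5.32/2⌋ = 2; lat ⌊9.56/1⌋ = 9.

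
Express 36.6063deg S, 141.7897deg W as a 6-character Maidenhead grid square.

BF93cj

Offset from 180°W / 90°S: lon 38.2103°, lat 53.3937°.
Field: 38.2103/20 → 1 → B, 53.3937/10 → 5 → F; chars BF.
Square: 18.2103/2 → 9, 3.3937/1 → 3; chars 93.
Subsquare: 0.2103/0.0833333 → 2 → c, 0.3937/0.0416667 → 9 → j; chars cj.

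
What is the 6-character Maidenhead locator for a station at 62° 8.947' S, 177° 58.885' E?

RC87xu

Offset from 180°W / 90°S: lon 357.9814°, lat 27.8509°.
Field: 357.9814/20 → 17 → R, 27.8509/10 → 2 → C; chars RC.
Square: 17.9814/2 → 8, 7.8509/1 → 7; chars 87.
Subsquare: 1.9814/0.0833333 → 23 → x, 0.8509/0.0416667 → 20 → u; chars xu.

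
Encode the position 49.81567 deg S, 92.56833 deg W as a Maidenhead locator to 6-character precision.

EE30re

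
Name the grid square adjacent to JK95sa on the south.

JK94sx

Latitude subsquare a = 0; −1 → -1, wraps to 23 = x, carry into square.
Latitude square 5; −1 → 4.
The longitude characters are unchanged.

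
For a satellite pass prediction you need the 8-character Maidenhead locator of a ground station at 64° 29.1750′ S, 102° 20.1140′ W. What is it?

DC85tm93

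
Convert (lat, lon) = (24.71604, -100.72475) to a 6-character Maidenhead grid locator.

Add 180° to longitude and 90° to latitude: 79.2752, 114.7160.
Field (20°×10°, letters A–R): 79.2752/20 → 3 → D, 114.7160/10 → 11 → L; chars DL.
Square (2°×1°, digits 0–9): 19.2752/2 → 9, 4.7160/1 → 4; chars 94.
Subsquare (5′×2.5′, letters a–x): 1.2752/0.0833333 → 15 → p, 0.7160/0.0416667 → 17 → r; chars pr.

DL94pr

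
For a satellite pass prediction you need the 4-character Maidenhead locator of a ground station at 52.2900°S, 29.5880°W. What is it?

HD57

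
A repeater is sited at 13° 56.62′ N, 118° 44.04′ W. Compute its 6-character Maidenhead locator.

DK03pw

Offset from 180°W / 90°S: lon 61.2660°, lat 103.9437°.
Field: lon ⌊61.2660/20⌋ = 3 → D; lat ⌊103.9437/10⌋ = 10 → K.
Square: lon ⌊1.2660/2⌋ = 0; lat ⌊3.9437/1⌋ = 3.
Subsquare: lon ⌊1.2660/0.0833333⌋ = 15 → p; lat ⌊0.9437/0.0416667⌋ = 22 → w.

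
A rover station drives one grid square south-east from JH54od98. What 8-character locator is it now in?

JH54pd07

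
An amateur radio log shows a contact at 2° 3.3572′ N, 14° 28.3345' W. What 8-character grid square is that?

IJ22sb33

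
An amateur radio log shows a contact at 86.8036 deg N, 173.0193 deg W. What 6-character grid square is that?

AR36lt

Add 180° to longitude and 90° to latitude: 6.9807, 176.8036.
Field (20°×10°, letters A–R): 6.9807/20 → 0 → A, 176.8036/10 → 17 → R; chars AR.
Square (2°×1°, digits 0–9): 6.9807/2 → 3, 6.8036/1 → 6; chars 36.
Subsquare (5′×2.5′, letters a–x): 0.9807/0.0833333 → 11 → l, 0.8036/0.0416667 → 19 → t; chars lt.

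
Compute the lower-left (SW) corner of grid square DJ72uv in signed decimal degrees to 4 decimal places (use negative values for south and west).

2.8750, -104.3333

Field D=3, J=9: +3·20° lon, +9·10° lat → SW at lon -120°, lat 0°.
Square 7, 2: +7·2° lon, +2·1° lat → SW at lon -106°, lat 2°.
Subsquare u=20, v=21: +20·0.0833333° lon, +21·0.0416667° lat → SW at lon -104.333°, lat 2.875°.
latitude 2.8750, longitude -104.3333.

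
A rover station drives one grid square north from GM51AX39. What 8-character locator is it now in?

GM52aa30

Latitude extended square 9; +1 → 10, wraps to 0, carry into subsquare.
Latitude subsquare x = 23; +1 → 24, wraps to 0 = a, carry into square.
Latitude square 1; +1 → 2.
The longitude characters are unchanged.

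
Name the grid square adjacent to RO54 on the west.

Longitude square 5; −1 → 4.
The latitude characters are unchanged.

RO44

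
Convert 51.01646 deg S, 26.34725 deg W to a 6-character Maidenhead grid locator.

HD68tx

Shift to the Maidenhead origin (180°W, 90°S): lon 153.6527, lat 38.9835.
Field (20°×10°, letters A–R): lon ⌊153.6527/20⌋ = 7 → H; lat ⌊38.9835/10⌋ = 3 → D.
Square (2°×1°, digits 0–9): lon ⌊13.6527/2⌋ = 6; lat ⌊8.9835/1⌋ = 8.
Subsquare (5′×2.5′, letters a–x): lon ⌊1.6527/0.0833333⌋ = 19 → t; lat ⌊0.9835/0.0416667⌋ = 23 → x.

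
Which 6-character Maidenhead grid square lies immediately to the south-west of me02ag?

LE92xf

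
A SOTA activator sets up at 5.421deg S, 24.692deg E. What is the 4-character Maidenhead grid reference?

Add 180° to longitude and 90° to latitude: 204.69, 84.58.
Field (20°×10°, letters A–R): 204.69/20 → 10 → K, 84.58/10 → 8 → I; chars KI.
Square (2°×1°, digits 0–9): 4.69/2 → 2, 4.58/1 → 4; chars 24.

KI24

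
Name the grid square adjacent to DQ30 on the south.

DP39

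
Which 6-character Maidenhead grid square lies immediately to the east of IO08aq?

Longitude subsquare a = 0; +1 → 1 = b.
The latitude characters are unchanged.

IO08bq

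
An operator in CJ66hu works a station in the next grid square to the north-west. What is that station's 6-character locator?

Longitude subsquare h = 7; −1 → 6 = g.
Latitude subsquare u = 20; +1 → 21 = v.

CJ66gv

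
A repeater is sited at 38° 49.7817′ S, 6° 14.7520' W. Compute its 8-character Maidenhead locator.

IF61ve00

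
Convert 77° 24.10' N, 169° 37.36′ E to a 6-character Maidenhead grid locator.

Shift to the Maidenhead origin (180°W, 90°S): lon 349.6227, lat 167.4017.
Field (20°×10°, letters A–R): 349.6227/20 → 17 → R, 167.4017/10 → 16 → Q; chars RQ.
Square (2°×1°, digits 0–9): 9.6227/2 → 4, 7.4017/1 → 7; chars 47.
Subsquare (5′×2.5′, letters a–x): 1.6227/0.0833333 → 19 → t, 0.4017/0.0416667 → 9 → j; chars tj.

RQ47tj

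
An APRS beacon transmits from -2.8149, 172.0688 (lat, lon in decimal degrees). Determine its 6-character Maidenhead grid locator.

Add 180° to longitude and 90° to latitude: 352.0688, 87.1851.
Field: lon ⌊352.0688/20⌋ = 17 → R; lat ⌊87.1851/10⌋ = 8 → I.
Square: lon ⌊12.0688/2⌋ = 6; lat ⌊7.1851/1⌋ = 7.
Subsquare: lon ⌊0.0688/0.0833333⌋ = 0 → a; lat ⌊0.1851/0.0416667⌋ = 4 → e.

RI67ae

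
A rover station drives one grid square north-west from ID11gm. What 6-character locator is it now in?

ID11fn

Longitude subsquare g = 6; −1 → 5 = f.
Latitude subsquare m = 12; +1 → 13 = n.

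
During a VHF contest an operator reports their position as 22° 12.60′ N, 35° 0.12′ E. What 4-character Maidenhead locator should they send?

KL72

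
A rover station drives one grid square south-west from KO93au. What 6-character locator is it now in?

Longitude subsquare a = 0; −1 → -1, wraps to 23 = x, carry into square.
Longitude square 9; −1 → 8.
Latitude subsquare u = 20; −1 → 19 = t.

KO83xt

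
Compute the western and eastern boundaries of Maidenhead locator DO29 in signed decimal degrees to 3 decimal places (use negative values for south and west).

-116.000, -114.000

Field D=3, O=14: +3·20° lon, +14·10° lat → SW at lon -120°, lat 50°.
Square 2, 9: +2·2° lon, +9·1° lat → SW at lon -116°, lat 59°.
Cell spans 2° lon × 1° lat.
west -116.000, east -114.000.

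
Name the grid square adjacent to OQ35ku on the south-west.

Longitude subsquare k = 10; −1 → 9 = j.
Latitude subsquare u = 20; −1 → 19 = t.

OQ35jt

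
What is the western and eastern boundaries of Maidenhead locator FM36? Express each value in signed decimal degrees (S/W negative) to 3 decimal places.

Field F=5, M=12: +5·20° lon, +12·10° lat → SW at lon -80°, lat 30°.
Square 3, 6: +3·2° lon, +6·1° lat → SW at lon -74°, lat 36°.
Cell spans 2° lon × 1° lat.
west -74.000, east -72.000.

-74.000, -72.000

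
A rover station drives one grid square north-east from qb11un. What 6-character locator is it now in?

Longitude subsquare u = 20; +1 → 21 = v.
Latitude subsquare n = 13; +1 → 14 = o.

QB11vo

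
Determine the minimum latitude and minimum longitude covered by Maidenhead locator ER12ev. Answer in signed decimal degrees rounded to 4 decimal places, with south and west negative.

Field E=4, R=17: +4·20° lon, +17·10° lat → SW at lon -100°, lat 80°.
Square 1, 2: +1·2° lon, +2·1° lat → SW at lon -98°, lat 82°.
Subsquare e=4, v=21: +4·0.0833333° lon, +21·0.0416667° lat → SW at lon -97.6667°, lat 82.875°.
latitude 82.8750, longitude -97.6667.

82.8750, -97.6667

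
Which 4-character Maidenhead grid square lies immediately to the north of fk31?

Latitude square 1; +1 → 2.
The longitude characters are unchanged.

FK32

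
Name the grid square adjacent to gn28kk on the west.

GN28jk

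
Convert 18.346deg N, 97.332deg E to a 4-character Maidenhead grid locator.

Shift to the Maidenhead origin (180°W, 90°S): lon 277.33, lat 108.35.
Field (20°×10°, letters A–R): lon ⌊277.33/20⌋ = 13 → N; lat ⌊108.35/10⌋ = 10 → K.
Square (2°×1°, digits 0–9): lon ⌊17.33/2⌋ = 8; lat ⌊8.35/1⌋ = 8.

NK88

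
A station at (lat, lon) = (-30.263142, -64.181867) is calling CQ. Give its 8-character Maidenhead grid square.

Add 180° to longitude and 90° to latitude: 115.81813, 59.73686.
Field: 115.81813/20 → 5 → F, 59.73686/10 → 5 → F; chars FF.
Square: 15.81813/2 → 7, 9.73686/1 → 9; chars 79.
Subsquare: 1.81813/0.0833333 → 21 → v, 0.73686/0.0416667 → 17 → r; chars vr.
Extended square: 0.06813/0.00833333 → 8, 0.02852/0.00416667 → 6; chars 86.

FF79vr86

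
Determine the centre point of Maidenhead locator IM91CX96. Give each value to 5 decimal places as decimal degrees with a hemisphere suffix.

31.98542° N, 1.75417° W

Field I=8, M=12: +8·20° lon, +12·10° lat → SW at lon -20°, lat 30°.
Square 9, 1: +9·2° lon, +1·1° lat → SW at lon -2°, lat 31°.
Subsquare c=2, x=23: +2·0.0833333° lon, +23·0.0416667° lat → SW at lon -1.83333°, lat 31.9583°.
Extended square 9, 6: +9·0.00833333° lon, +6·0.00416667° lat → SW at lon -1.75833°, lat 31.9833°.
Cell spans 0.00833333° lon × 0.00416667° lat. Centre is SW corner plus half of each.
latitude 31.98542° N, longitude 1.75417° W.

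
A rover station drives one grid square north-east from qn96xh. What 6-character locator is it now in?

RN06ai

Longitude subsquare x = 23; +1 → 24, wraps to 0 = a, carry into square.
Longitude square 9; +1 → 10, wraps to 0, carry into field.
Longitude field Q = 16; +1 → 17 = R.
Latitude subsquare h = 7; +1 → 8 = i.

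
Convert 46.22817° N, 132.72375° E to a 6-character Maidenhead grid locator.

PN66if

Add 180° to longitude and 90° to latitude: 312.7237, 136.2282.
Field: 312.7237/20 → 15 → P, 136.2282/10 → 13 → N; chars PN.
Square: 12.7237/2 → 6, 6.2282/1 → 6; chars 66.
Subsquare: 0.7237/0.0833333 → 8 → i, 0.2282/0.0416667 → 5 → f; chars if.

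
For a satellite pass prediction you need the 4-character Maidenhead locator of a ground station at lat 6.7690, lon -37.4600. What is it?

HJ16

Shift to the Maidenhead origin (180°W, 90°S): lon 142.54, lat 96.77.
Field: 142.54/20 → 7 → H, 96.77/10 → 9 → J; chars HJ.
Square: 2.54/2 → 1, 6.77/1 → 6; chars 16.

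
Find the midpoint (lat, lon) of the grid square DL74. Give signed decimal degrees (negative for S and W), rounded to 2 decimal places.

24.50, -105.00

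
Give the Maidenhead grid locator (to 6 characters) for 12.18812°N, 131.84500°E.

PK52we

Shift to the Maidenhead origin (180°W, 90°S): lon 311.8450, lat 102.1881.
Field: 311.8450/20 → 15 → P, 102.1881/10 → 10 → K; chars PK.
Square: 11.8450/2 → 5, 2.1881/1 → 2; chars 52.
Subsquare: 1.8450/0.0833333 → 22 → w, 0.1881/0.0416667 → 4 → e; chars we.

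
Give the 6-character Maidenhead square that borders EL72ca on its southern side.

EL71cx

Latitude subsquare a = 0; −1 → -1, wraps to 23 = x, carry into square.
Latitude square 2; −1 → 1.
The longitude characters are unchanged.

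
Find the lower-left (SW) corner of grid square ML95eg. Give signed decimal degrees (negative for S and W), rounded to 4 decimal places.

Field M=12, L=11: +12·20° lon, +11·10° lat → SW at lon 60°, lat 20°.
Square 9, 5: +9·2° lon, +5·1° lat → SW at lon 78°, lat 25°.
Subsquare e=4, g=6: +4·0.0833333° lon, +6·0.0416667° lat → SW at lon 78.3333°, lat 25.25°.
latitude 25.2500, longitude 78.3333.

25.2500, 78.3333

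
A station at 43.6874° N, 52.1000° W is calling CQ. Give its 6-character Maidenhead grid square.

GN33wq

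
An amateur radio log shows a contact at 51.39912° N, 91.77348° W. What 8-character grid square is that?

Add 180° to longitude and 90° to latitude: 88.22652, 141.39912.
Field (20°×10°, letters A–R): lon ⌊88.22652/20⌋ = 4 → E; lat ⌊141.39912/10⌋ = 14 → O.
Square (2°×1°, digits 0–9): lon ⌊8.22652/2⌋ = 4; lat ⌊1.39912/1⌋ = 1.
Subsquare (5′×2.5′, letters a–x): lon ⌊0.22652/0.0833333⌋ = 2 → c; lat ⌊0.39912/0.0416667⌋ = 9 → j.
Extended square (30″×15″, digits 0–9): lon ⌊0.05985/0.00833333⌋ = 7; lat ⌊0.02412/0.00416667⌋ = 5.

EO41cj75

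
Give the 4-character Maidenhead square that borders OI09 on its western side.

NI99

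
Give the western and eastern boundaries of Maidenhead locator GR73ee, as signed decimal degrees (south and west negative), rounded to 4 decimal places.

-45.6667, -45.5833

Field G=6, R=17: +6·20° lon, +17·10° lat → SW at lon -60°, lat 80°.
Square 7, 3: +7·2° lon, +3·1° lat → SW at lon -46°, lat 83°.
Subsquare e=4, e=4: +4·0.0833333° lon, +4·0.0416667° lat → SW at lon -45.6667°, lat 83.1667°.
Cell spans 0.0833333° lon × 0.0416667° lat.
west -45.6667, east -45.5833.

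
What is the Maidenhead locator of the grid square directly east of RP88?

RP98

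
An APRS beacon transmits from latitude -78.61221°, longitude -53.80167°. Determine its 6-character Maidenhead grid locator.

Shift to the Maidenhead origin (180°W, 90°S): lon 126.1983, lat 11.3878.
Field: 126.1983/20 → 6 → G, 11.3878/10 → 1 → B; chars GB.
Square: 6.1983/2 → 3, 1.3878/1 → 1; chars 31.
Subsquare: 0.1983/0.0833333 → 2 → c, 0.3878/0.0416667 → 9 → j; chars cj.

GB31cj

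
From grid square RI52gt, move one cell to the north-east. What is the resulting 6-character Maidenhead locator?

Longitude subsquare g = 6; +1 → 7 = h.
Latitude subsquare t = 19; +1 → 20 = u.

RI52hu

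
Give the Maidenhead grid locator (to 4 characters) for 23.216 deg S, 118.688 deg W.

Shift to the Maidenhead origin (180°W, 90°S): lon 61.31, lat 66.78.
Field: 61.31/20 → 3 → D, 66.78/10 → 6 → G; chars DG.
Square: 1.31/2 → 0, 6.78/1 → 6; chars 06.

DG06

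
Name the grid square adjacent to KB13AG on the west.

KB03xg

Longitude subsquare a = 0; −1 → -1, wraps to 23 = x, carry into square.
Longitude square 1; −1 → 0.
The latitude characters are unchanged.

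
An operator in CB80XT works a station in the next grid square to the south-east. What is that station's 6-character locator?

Longitude subsquare x = 23; +1 → 24, wraps to 0 = a, carry into square.
Longitude square 8; +1 → 9.
Latitude subsquare t = 19; −1 → 18 = s.

CB90as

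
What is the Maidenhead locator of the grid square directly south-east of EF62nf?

Longitude subsquare n = 13; +1 → 14 = o.
Latitude subsquare f = 5; −1 → 4 = e.

EF62oe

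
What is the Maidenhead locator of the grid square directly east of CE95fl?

Longitude subsquare f = 5; +1 → 6 = g.
The latitude characters are unchanged.

CE95gl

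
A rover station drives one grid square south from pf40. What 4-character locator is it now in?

Latitude square 0; −1 → -1, wraps to 9, carry into field.
Latitude field F = 5; −1 → 4 = E.
The longitude characters are unchanged.

PE49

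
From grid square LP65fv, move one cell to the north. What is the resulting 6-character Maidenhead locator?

Latitude subsquare v = 21; +1 → 22 = w.
The longitude characters are unchanged.

LP65fw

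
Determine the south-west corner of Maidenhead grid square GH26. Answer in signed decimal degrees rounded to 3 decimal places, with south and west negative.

-14.000, -56.000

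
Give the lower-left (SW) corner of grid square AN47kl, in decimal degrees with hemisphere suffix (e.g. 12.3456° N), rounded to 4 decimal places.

Field A=0, N=13: +0·20° lon, +13·10° lat → SW at lon -180°, lat 40°.
Square 4, 7: +4·2° lon, +7·1° lat → SW at lon -172°, lat 47°.
Subsquare k=10, l=11: +10·0.0833333° lon, +11·0.0416667° lat → SW at lon -171.167°, lat 47.4583°.
latitude 47.4583° N, longitude 171.1667° W.

47.4583° N, 171.1667° W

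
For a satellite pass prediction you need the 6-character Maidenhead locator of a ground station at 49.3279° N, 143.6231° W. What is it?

BN89eh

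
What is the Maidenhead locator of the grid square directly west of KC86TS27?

KC86ts17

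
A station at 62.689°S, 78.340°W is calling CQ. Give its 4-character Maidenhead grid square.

FC07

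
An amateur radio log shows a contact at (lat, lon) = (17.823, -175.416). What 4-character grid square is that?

Add 180° to longitude and 90° to latitude: 4.58, 107.82.
Field: lon ⌊4.58/20⌋ = 0 → A; lat ⌊107.82/10⌋ = 10 → K.
Square: lon ⌊4.58/2⌋ = 2; lat ⌊7.82/1⌋ = 7.

AK27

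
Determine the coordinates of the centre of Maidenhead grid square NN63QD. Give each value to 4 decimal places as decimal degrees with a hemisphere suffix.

Field N=13, N=13: +13·20° lon, +13·10° lat → SW at lon 80°, lat 40°.
Square 6, 3: +6·2° lon, +3·1° lat → SW at lon 92°, lat 43°.
Subsquare q=16, d=3: +16·0.0833333° lon, +3·0.0416667° lat → SW at lon 93.3333°, lat 43.125°.
Cell spans 0.0833333° lon × 0.0416667° lat. Centre is SW corner plus half of each.
latitude 43.1458° N, longitude 93.3750° E.

43.1458° N, 93.3750° E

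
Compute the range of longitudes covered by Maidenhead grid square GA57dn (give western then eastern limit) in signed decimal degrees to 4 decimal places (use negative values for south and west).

Field G=6, A=0: +6·20° lon, +0·10° lat → SW at lon -60°, lat -90°.
Square 5, 7: +5·2° lon, +7·1° lat → SW at lon -50°, lat -83°.
Subsquare d=3, n=13: +3·0.0833333° lon, +13·0.0416667° lat → SW at lon -49.75°, lat -82.4583°.
Cell spans 0.0833333° lon × 0.0416667° lat.
west -49.7500, east -49.6667.

-49.7500, -49.6667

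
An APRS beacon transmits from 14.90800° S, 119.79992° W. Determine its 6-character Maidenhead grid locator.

DH05cc

Add 180° to longitude and 90° to latitude: 60.2001, 75.0920.
Field: lon ⌊60.2001/20⌋ = 3 → D; lat ⌊75.0920/10⌋ = 7 → H.
Square: lon ⌊0.2001/2⌋ = 0; lat ⌊5.0920/1⌋ = 5.
Subsquare: lon ⌊0.2001/0.0833333⌋ = 2 → c; lat ⌊0.0920/0.0416667⌋ = 2 → c.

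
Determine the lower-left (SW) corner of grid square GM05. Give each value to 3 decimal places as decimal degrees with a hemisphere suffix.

35.000° N, 60.000° W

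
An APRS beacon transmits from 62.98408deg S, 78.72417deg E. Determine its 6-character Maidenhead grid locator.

MC97ia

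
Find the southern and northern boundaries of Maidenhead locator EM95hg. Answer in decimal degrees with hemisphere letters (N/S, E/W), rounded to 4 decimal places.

Field E=4, M=12: +4·20° lon, +12·10° lat → SW at lon -100°, lat 30°.
Square 9, 5: +9·2° lon, +5·1° lat → SW at lon -82°, lat 35°.
Subsquare h=7, g=6: +7·0.0833333° lon, +6·0.0416667° lat → SW at lon -81.4167°, lat 35.25°.
Cell spans 0.0833333° lon × 0.0416667° lat.
south 35.2500° N, north 35.2917° N.

35.2500° N, 35.2917° N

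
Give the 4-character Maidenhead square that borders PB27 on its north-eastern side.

Longitude square 2; +1 → 3.
Latitude square 7; +1 → 8.

PB38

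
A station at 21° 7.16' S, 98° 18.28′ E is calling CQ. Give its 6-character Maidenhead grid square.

NG98dv

Add 180° to longitude and 90° to latitude: 278.3047, 68.8807.
Field: 278.3047/20 → 13 → N, 68.8807/10 → 6 → G; chars NG.
Square: 18.3047/2 → 9, 8.8807/1 → 8; chars 98.
Subsquare: 0.3047/0.0833333 → 3 → d, 0.8807/0.0416667 → 21 → v; chars dv.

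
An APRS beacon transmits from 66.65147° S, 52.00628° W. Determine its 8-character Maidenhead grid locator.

GC33xi93

Add 180° to longitude and 90° to latitude: 127.99372, 23.34853.
Field: 127.99372/20 → 6 → G, 23.34853/10 → 2 → C; chars GC.
Square: 7.99372/2 → 3, 3.34853/1 → 3; chars 33.
Subsquare: 1.99372/0.0833333 → 23 → x, 0.34853/0.0416667 → 8 → i; chars xi.
Extended square: 0.07705/0.00833333 → 9, 0.01520/0.00416667 → 3; chars 93.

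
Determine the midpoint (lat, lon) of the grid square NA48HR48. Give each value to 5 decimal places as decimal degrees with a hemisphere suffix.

Field N=13, A=0: +13·20° lon, +0·10° lat → SW at lon 80°, lat -90°.
Square 4, 8: +4·2° lon, +8·1° lat → SW at lon 88°, lat -82°.
Subsquare h=7, r=17: +7·0.0833333° lon, +17·0.0416667° lat → SW at lon 88.5833°, lat -81.2917°.
Extended square 4, 8: +4·0.00833333° lon, +8·0.00416667° lat → SW at lon 88.6167°, lat -81.2583°.
Cell spans 0.00833333° lon × 0.00416667° lat. Centre is SW corner plus half of each.
latitude 81.25625° S, longitude 88.62083° E.

81.25625° S, 88.62083° E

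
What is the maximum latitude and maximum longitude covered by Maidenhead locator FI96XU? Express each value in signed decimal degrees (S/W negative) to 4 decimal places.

Field F=5, I=8: +5·20° lon, +8·10° lat → SW at lon -80°, lat -10°.
Square 9, 6: +9·2° lon, +6·1° lat → SW at lon -62°, lat -4°.
Subsquare x=23, u=20: +23·0.0833333° lon, +20·0.0416667° lat → SW at lon -60.0833°, lat -3.16667°.
Cell spans 0.0833333° lon × 0.0416667° lat. NE corner is SW corner plus one full cell.
latitude -3.1250, longitude -60.0000.

-3.1250, -60.0000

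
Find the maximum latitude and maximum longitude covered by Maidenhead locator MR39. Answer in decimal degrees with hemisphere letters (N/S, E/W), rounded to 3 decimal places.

90.000° N, 68.000° E

Field M=12, R=17: +12·20° lon, +17·10° lat → SW at lon 60°, lat 80°.
Square 3, 9: +3·2° lon, +9·1° lat → SW at lon 66°, lat 89°.
Cell spans 2° lon × 1° lat. NE corner is SW corner plus one full cell.
latitude 90.000° N, longitude 68.000° E.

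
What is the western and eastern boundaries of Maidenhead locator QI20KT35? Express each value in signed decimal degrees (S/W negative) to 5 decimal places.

144.85833, 144.86667

Field Q=16, I=8: +16·20° lon, +8·10° lat → SW at lon 140°, lat -10°.
Square 2, 0: +2·2° lon, +0·1° lat → SW at lon 144°, lat -10°.
Subsquare k=10, t=19: +10·0.0833333° lon, +19·0.0416667° lat → SW at lon 144.833°, lat -9.20833°.
Extended square 3, 5: +3·0.00833333° lon, +5·0.00416667° lat → SW at lon 144.858°, lat -9.1875°.
Cell spans 0.00833333° lon × 0.00416667° lat.
west 144.85833, east 144.86667.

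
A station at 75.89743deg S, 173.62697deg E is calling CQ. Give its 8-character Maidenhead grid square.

RB64tc54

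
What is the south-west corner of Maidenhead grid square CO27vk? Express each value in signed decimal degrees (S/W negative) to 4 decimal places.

57.4167, -134.2500

Field C=2, O=14: +2·20° lon, +14·10° lat → SW at lon -140°, lat 50°.
Square 2, 7: +2·2° lon, +7·1° lat → SW at lon -136°, lat 57°.
Subsquare v=21, k=10: +21·0.0833333° lon, +10·0.0416667° lat → SW at lon -134.25°, lat 57.4167°.
latitude 57.4167, longitude -134.2500.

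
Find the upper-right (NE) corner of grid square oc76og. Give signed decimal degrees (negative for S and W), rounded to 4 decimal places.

-63.7083, 115.2500

Field O=14, C=2: +14·20° lon, +2·10° lat → SW at lon 100°, lat -70°.
Square 7, 6: +7·2° lon, +6·1° lat → SW at lon 114°, lat -64°.
Subsquare o=14, g=6: +14·0.0833333° lon, +6·0.0416667° lat → SW at lon 115.167°, lat -63.75°.
Cell spans 0.0833333° lon × 0.0416667° lat. NE corner is SW corner plus one full cell.
latitude -63.7083, longitude 115.2500.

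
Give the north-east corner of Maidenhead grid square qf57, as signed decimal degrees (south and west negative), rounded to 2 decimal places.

-32.00, 152.00

Field Q=16, F=5: +16·20° lon, +5·10° lat → SW at lon 140°, lat -40°.
Square 5, 7: +5·2° lon, +7·1° lat → SW at lon 150°, lat -33°.
Cell spans 2° lon × 1° lat. NE corner is SW corner plus one full cell.
latitude -32.00, longitude 152.00.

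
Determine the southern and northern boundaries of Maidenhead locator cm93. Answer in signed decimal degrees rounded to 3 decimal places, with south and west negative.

Field C=2, M=12: +2·20° lon, +12·10° lat → SW at lon -140°, lat 30°.
Square 9, 3: +9·2° lon, +3·1° lat → SW at lon -122°, lat 33°.
Cell spans 2° lon × 1° lat.
south 33.000, north 34.000.

33.000, 34.000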